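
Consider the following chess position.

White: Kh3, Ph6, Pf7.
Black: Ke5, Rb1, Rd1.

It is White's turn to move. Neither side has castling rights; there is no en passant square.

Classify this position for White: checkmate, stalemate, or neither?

White to move; white king on h3.
In check: no.
Legal moves for White: Kh4, Kg4, Kg3, Kh2, Kg2, f8=Q, f8=R, f8=B, f8=N, h7.
White has 10 legal moves and is not in check → neither.

neither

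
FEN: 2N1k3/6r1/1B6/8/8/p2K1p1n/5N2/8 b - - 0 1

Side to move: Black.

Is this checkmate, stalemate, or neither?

neither

Black to move; black king on e8.
In check: no.
Legal moves for Black include: Kf8, Kf7, Kd7, Rg8, Rh7, Rf7, Re7, Rd7+, Rc7, Rb7, Ra7, Rg6, Rg5, Rg4, Rg3, Rg2, Rg1, Ng5, ... (list truncated; more exist).
Black has legal moves and is not in check → neither.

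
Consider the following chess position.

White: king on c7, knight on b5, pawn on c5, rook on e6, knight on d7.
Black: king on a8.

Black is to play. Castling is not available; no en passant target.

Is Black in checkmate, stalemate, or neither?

Black to move; black king on a8.
In check: no.
King squares — a7: attacked by Nb5; b7: attacked by Kc7; b8: attacked by Kc7.
Legal moves for Black: none.
Not in check and no legal moves → stalemate.

stalemate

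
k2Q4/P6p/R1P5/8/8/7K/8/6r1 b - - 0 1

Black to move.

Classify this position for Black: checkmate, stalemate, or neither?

checkmate

Black to move; black king on a8.
In check: yes, from the white queen on d8.
King squares — a7: attacked by Ra6; b7: attacked by Pc6; b8: attacked by Pa7.
Legal moves for Black: none.
In check with no legal moves → checkmate.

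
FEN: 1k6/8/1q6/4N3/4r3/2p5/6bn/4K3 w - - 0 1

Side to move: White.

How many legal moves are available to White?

1

White to move; king on e1.
In check: yes, from the black rook on e4.
Legal moves: Kd1.
Count: 1.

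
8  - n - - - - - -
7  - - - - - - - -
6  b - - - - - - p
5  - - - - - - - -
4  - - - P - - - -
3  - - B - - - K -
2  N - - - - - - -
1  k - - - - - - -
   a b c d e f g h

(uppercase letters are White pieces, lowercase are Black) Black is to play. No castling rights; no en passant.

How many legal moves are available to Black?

Black to move; king on a1.
In check: yes, from the white bishop on c3.
Legal moves: Kxa2, Kb1.
Count: 2.

2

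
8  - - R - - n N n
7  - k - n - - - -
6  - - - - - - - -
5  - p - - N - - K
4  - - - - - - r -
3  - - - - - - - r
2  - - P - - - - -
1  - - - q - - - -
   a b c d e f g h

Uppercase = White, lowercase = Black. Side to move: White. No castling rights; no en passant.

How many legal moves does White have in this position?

White to move; king on h5.
In check: yes, from the black rook on h3.
Legal moves: none.
Count: 0.

0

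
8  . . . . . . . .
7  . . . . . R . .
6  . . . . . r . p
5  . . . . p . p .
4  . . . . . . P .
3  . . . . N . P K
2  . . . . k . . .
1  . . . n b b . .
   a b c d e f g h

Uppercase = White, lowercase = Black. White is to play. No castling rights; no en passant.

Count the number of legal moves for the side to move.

3

White to move; king on h3.
In check: yes, from the black bishop on f1.
Legal moves: Kh2, Ng2, Nxf1.
Count: 3.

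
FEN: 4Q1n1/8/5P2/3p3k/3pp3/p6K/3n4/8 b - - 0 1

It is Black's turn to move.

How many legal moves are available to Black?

Black to move; king on h5.
In check: yes, from the white queen on e8.
Legal moves: Kh6, Kg5.
Count: 2.

2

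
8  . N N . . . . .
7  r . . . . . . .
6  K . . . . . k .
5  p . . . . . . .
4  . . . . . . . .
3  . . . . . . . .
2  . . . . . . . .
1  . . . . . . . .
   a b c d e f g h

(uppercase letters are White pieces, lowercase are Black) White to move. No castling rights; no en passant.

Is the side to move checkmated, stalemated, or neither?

White to move; white king on a6.
In check: yes, from the black rook on a7.
Legal moves for White: Kxa7, Kb6, Kb5, Nxa7.
White is in check but has 4 legal moves → neither.

neither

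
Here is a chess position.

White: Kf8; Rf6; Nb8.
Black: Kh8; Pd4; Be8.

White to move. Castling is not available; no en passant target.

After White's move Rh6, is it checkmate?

After Rh6: black king on h8; in check: yes, from the white rook on h6.
King squares — g7: attacked by Kf8; h7: attacked by Rh6; g8: attacked by Kf8.
Black has no legal moves → checkmate.

yes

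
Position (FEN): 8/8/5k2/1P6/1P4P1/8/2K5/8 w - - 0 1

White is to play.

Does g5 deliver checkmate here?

After g5: black king on f6; in check: yes, from the white pawn on g5.
Black has 8 legal replies: Kg7, Kf7, Ke7, Kg6, Ke6, Kxg5, Kf5, Ke5.
In check but a legal move exists → not checkmate.

no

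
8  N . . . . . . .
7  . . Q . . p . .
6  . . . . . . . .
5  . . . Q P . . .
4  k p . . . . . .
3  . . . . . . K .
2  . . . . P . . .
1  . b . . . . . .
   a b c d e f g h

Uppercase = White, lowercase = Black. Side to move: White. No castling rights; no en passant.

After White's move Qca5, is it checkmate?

yes

After Qca5: black king on a4; in check: yes, from the white queen on a5.
King squares — a3: attacked by Qa5; b3: attacked by Qd5; b4: own pawn; a5: attacked by Qd5; b5: attacked by Qa5.
Black has no legal moves → checkmate.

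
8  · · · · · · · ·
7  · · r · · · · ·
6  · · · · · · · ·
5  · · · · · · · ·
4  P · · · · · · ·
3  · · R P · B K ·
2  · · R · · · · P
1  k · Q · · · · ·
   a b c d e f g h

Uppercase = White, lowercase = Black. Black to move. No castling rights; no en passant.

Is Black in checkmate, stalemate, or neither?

Black to move; black king on a1.
In check: yes, from the white queen on c1.
King squares — b1: attacked by Qc1; a2: attacked by Rc2; b2: attacked by Qc1.
Legal moves for Black: none.
In check with no legal moves → checkmate.

checkmate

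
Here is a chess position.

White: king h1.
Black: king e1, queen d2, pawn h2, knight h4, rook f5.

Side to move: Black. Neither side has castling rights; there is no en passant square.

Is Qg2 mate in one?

After Qg2: white king on h1; in check: yes, from the black queen on g2.
King squares — g1: attacked by Qg2; g2: attacked by Nh4; h2: attacked by Qg2.
White has no legal moves → checkmate.

yes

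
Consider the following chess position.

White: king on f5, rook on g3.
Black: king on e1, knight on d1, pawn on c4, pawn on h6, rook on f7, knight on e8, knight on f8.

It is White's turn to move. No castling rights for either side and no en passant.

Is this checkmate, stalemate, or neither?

White to move; white king on f5.
In check: yes, from the black rook on f7.
Legal moves for White: Ke5, Kg4, Ke4.
White is in check but has 3 legal moves → neither.

neither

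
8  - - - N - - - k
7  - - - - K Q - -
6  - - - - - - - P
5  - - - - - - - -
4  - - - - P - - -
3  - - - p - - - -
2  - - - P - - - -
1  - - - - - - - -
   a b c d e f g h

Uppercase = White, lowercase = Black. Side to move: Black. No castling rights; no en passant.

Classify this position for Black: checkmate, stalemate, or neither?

stalemate

Black to move; black king on h8.
In check: no.
King squares — g7: attacked by Ph6; h7: attacked by Qf7; g8: attacked by Qf7.
Legal moves for Black: none.
Not in check and no legal moves → stalemate.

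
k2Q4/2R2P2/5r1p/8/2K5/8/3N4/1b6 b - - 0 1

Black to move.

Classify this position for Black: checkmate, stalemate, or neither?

checkmate

Black to move; black king on a8.
In check: yes, from the white queen on d8.
King squares — a7: attacked by Rc7; b7: attacked by Rc7; b8: attacked by Qd8.
Legal moves for Black: none.
In check with no legal moves → checkmate.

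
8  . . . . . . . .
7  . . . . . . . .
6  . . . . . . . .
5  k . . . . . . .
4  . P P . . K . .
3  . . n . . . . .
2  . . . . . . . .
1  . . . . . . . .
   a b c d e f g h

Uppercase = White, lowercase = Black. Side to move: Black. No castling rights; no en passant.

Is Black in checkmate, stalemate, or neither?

neither

Black to move; black king on a5.
In check: yes, from the white pawn on b4.
Legal moves for Black: Kb6, Ka6, Kxb4, Ka4.
Black is in check but has 4 legal moves → neither.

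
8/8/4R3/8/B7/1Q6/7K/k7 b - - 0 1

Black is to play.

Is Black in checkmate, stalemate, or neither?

stalemate

Black to move; black king on a1.
In check: no.
King squares — b1: attacked by Qb3; a2: attacked by Qb3; b2: attacked by Qb3.
Legal moves for Black: none.
Not in check and no legal moves → stalemate.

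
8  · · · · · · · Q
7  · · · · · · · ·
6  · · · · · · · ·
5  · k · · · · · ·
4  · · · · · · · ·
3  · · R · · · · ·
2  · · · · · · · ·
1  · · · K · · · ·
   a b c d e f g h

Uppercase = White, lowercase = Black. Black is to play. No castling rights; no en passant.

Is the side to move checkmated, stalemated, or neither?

neither

Black to move; black king on b5.
In check: no.
Legal moves for Black: Kb6, Ka6, Ka5, Kb4, Ka4.
Black has 5 legal moves and is not in check → neither.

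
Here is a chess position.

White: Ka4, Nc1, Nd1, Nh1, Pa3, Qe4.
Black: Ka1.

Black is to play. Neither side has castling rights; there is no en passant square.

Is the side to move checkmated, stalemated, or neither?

stalemate

Black to move; black king on a1.
In check: no.
King squares — b1: attacked by Qe4; a2: attacked by Nc1; b2: attacked by Nd1.
Legal moves for Black: none.
Not in check and no legal moves → stalemate.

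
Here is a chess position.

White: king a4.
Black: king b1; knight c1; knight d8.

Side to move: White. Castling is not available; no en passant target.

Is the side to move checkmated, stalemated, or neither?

White to move; white king on a4.
In check: no.
Legal moves for White: Kb5, Ka5, Kb4, Ka3.
White has 4 legal moves and is not in check → neither.

neither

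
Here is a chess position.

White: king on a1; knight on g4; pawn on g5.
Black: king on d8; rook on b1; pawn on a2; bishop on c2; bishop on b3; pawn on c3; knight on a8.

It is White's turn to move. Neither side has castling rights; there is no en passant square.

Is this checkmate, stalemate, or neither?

White to move; white king on a1.
In check: yes, from the black rook on b1.
King squares — b1: attacked by Pa2; a2: attacked by Bb3; b2: attacked by Rb1.
Legal moves for White: none.
In check with no legal moves → checkmate.

checkmate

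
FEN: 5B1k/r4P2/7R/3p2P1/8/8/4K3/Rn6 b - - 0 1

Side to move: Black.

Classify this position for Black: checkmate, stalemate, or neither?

Black to move; black king on h8.
In check: yes, from the white rook on h6.
King squares — g7: attacked by Bf8; h7: attacked by Rh6; g8: attacked by Pf7.
Legal moves for Black: none.
In check with no legal moves → checkmate.

checkmate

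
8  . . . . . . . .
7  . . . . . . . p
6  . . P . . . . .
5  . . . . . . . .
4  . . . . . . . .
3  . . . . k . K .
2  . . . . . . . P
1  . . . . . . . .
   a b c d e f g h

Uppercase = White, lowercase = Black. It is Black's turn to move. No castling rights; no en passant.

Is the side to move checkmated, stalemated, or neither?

Black to move; black king on e3.
In check: no.
Legal moves for Black: Ke4, Kd4, Kd3, Ke2, Kd2, h6, h5.
Black has 7 legal moves and is not in check → neither.

neither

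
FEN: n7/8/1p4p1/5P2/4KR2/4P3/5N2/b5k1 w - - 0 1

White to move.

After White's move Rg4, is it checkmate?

no

After Rg4: black king on g1; in check: yes, from the white rook on g4.
Black has 3 legal replies: Kh2, Kxf2, Kf1.
In check but a legal move exists → not checkmate.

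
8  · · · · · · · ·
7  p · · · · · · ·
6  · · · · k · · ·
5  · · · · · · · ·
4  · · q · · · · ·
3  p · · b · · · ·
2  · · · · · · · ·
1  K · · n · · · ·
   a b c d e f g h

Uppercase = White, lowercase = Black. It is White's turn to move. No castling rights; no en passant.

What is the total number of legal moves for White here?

White to move; king on a1.
In check: no.
Legal moves: none.
Count: 0.

0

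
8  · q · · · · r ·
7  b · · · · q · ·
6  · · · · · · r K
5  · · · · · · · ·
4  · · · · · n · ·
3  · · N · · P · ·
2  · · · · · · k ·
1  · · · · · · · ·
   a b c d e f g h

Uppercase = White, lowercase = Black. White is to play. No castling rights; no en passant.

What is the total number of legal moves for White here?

White to move; king on h6.
In check: yes, from the black rook on g6.
Legal moves: none.
Count: 0.

0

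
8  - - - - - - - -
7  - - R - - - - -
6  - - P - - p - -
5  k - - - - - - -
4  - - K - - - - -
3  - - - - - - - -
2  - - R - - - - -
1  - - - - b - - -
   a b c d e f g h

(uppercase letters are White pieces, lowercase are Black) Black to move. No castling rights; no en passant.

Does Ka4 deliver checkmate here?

After Ka4: white king on c4; in check: no.
White is not in check, so this cannot be checkmate.

no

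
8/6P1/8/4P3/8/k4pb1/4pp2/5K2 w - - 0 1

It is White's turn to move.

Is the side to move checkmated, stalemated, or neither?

checkmate

White to move; white king on f1.
In check: yes, from the black pawn on e2.
King squares — e1: attacked by Pf2; g1: attacked by Pf2; e2: attacked by Pf3; f2: attacked by Bg3; g2: attacked by Pf3.
Legal moves for White: none.
In check with no legal moves → checkmate.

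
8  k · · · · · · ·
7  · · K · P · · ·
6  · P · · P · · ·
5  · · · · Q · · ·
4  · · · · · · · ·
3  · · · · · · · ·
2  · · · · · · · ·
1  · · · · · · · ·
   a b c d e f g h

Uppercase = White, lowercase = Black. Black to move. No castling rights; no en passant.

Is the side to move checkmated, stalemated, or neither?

Black to move; black king on a8.
In check: no.
King squares — a7: attacked by Pb6; b7: attacked by Kc7; b8: attacked by Kc7.
Legal moves for Black: none.
Not in check and no legal moves → stalemate.

stalemate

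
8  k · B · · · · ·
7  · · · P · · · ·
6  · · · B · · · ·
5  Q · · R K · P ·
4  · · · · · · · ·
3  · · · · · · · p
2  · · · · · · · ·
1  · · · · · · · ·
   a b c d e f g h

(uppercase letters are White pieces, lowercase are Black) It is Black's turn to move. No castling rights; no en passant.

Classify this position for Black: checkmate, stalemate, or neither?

checkmate

Black to move; black king on a8.
In check: yes, from the white queen on a5.
King squares — a7: attacked by Qa5; b7: attacked by Bc8; b8: attacked by Bd6.
Legal moves for Black: none.
In check with no legal moves → checkmate.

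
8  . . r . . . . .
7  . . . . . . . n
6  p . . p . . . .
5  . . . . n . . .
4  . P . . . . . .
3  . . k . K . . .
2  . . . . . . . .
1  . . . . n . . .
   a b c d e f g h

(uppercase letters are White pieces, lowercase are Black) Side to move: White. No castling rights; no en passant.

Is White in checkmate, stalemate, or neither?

White to move; white king on e3.
In check: no.
Legal moves for White: Kf4, Ke4, Kf2, Ke2, b5.
White has 5 legal moves and is not in check → neither.

neither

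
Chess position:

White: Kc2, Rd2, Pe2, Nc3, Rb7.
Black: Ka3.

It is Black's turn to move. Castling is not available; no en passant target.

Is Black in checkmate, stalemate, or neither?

Black to move; black king on a3.
In check: no.
King squares — a2: attacked by Nc3; b2: attacked by Kc2; b3: attacked by Kc2; a4: attacked by Nc3; b4: attacked by Rb7.
Legal moves for Black: none.
Not in check and no legal moves → stalemate.

stalemate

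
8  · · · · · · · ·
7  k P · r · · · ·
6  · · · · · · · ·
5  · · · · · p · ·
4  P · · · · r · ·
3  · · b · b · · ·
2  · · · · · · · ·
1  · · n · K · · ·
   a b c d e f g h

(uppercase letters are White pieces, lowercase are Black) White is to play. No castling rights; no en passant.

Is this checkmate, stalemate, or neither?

White to move; white king on e1.
In check: yes, from the black bishop on c3.
King squares — d1: attacked by Rd7; f1: attacked by Rf4; d2: attacked by Bc3; e2: attacked by Nc1; f2: attacked by Be3.
Legal moves for White: none.
In check with no legal moves → checkmate.

checkmate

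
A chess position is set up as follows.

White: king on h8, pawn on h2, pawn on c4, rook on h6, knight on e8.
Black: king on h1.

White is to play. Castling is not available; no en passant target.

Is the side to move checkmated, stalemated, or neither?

White to move; white king on h8.
In check: no.
Legal moves for White include: Kg8, Kh7, Kg7, Ng7, Nc7, Nf6, Nd6, Rh7, Rg6, Rf6, Re6, Rd6, Rc6, Rb6, Ra6, Rh5, Rh4, Rh3, ... (list truncated; more exist).
White has legal moves and is not in check → neither.

neither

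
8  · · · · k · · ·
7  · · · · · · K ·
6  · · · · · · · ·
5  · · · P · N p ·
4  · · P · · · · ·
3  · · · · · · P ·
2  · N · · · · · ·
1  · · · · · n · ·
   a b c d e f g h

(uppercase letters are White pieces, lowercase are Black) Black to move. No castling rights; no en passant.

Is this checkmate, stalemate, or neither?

Black to move; black king on e8.
In check: no.
Legal moves for Black: Kd8, Kd7, Nxg3, Ne3, Nh2, Nd2, g4.
Black has 7 legal moves and is not in check → neither.

neither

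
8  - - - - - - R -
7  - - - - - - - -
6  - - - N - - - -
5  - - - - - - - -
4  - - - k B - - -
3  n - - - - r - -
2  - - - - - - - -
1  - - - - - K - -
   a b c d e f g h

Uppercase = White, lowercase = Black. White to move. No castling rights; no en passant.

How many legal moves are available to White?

5

White to move; king on f1.
In check: yes, from the black rook on f3.
Legal moves: Kg2, Ke2, Kg1, Ke1, Bxf3.
Count: 5.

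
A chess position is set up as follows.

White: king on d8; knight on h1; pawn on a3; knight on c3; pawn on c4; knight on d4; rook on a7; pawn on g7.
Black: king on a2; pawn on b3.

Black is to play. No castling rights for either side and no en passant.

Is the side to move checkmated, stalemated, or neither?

Black to move; black king on a2.
In check: yes, from the white knight on c3.
Legal moves for Black: Kb2, Ka1.
Black is in check but has 2 legal moves → neither.

neither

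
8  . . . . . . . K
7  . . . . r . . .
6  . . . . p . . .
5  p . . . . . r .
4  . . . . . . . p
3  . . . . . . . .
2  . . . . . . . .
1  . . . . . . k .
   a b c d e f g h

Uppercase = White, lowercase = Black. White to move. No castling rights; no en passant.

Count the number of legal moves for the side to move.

White to move; king on h8.
In check: no.
Legal moves: none.
Count: 0.

0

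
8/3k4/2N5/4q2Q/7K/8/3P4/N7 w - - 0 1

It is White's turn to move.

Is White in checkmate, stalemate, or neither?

neither

White to move; white king on h4.
In check: no.
Legal moves for White include: Nd8, Nb8+, Ne7, Na7, Nxe5+, Na5, Nd4, Nb4, Qh8, Qe8+, Qh7+, Qf7+, Qh6, Qg6, Qg5, Qf5+, Qxe5, Qg4+, ... (list truncated; more exist).
White has legal moves and is not in check → neither.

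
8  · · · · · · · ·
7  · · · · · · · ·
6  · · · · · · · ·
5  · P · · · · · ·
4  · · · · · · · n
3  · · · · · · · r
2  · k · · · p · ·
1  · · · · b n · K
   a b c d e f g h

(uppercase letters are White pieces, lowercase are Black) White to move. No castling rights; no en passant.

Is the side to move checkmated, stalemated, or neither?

checkmate

White to move; white king on h1.
In check: yes, from the black rook on h3.
King squares — g1: attacked by Pf2; g2: attacked by Nh4; h2: attacked by Nf1.
Legal moves for White: none.
In check with no legal moves → checkmate.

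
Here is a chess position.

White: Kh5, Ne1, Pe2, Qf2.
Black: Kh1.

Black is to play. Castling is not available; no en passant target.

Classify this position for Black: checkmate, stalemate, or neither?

stalemate

Black to move; black king on h1.
In check: no.
King squares — g1: attacked by Qf2; g2: attacked by Ne1; h2: attacked by Qf2.
Legal moves for Black: none.
Not in check and no legal moves → stalemate.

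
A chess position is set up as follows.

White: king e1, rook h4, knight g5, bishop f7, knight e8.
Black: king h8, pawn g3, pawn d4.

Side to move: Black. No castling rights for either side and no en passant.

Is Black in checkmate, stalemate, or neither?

checkmate

Black to move; black king on h8.
In check: yes, from the white rook on h4.
King squares — g7: attacked by Ne8; h7: attacked by Rh4; g8: attacked by Bf7.
Legal moves for Black: none.
In check with no legal moves → checkmate.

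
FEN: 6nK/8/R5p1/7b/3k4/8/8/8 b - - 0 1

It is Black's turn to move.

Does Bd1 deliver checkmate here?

After Bd1: white king on h8; in check: no.
White is not in check, so this cannot be checkmate.

no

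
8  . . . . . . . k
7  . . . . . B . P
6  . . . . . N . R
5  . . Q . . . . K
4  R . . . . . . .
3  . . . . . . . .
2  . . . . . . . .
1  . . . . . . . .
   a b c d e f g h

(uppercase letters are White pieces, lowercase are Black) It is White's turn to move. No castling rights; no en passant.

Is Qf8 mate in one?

yes

After Qf8: black king on h8; in check: yes, from the white queen on f8.
King squares — g7: attacked by Qf8; h7: attacked by Nf6; g8: attacked by Nf6.
Black has no legal moves → checkmate.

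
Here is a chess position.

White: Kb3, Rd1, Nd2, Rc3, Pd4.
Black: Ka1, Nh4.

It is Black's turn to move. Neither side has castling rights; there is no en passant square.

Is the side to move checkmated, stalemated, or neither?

Black to move; black king on a1.
In check: yes, from the white rook on d1.
King squares — b1: attacked by Rd1; a2: attacked by Kb3; b2: attacked by Kb3.
Legal moves for Black: none.
In check with no legal moves → checkmate.

checkmate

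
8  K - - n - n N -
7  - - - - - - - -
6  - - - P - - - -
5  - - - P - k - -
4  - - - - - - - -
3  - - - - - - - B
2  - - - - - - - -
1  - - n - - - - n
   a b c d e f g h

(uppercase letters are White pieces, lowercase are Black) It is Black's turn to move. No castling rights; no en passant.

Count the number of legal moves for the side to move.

5

Black to move; king on f5.
In check: yes, from the white bishop on h3.
Legal moves: Kg6, Kg5, Ke5, Kf4, Ke4.
Count: 5.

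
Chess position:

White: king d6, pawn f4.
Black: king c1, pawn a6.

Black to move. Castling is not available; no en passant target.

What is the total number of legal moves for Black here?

6

Black to move; king on c1.
In check: no.
Legal moves: Kd2, Kc2, Kb2, Kd1, Kb1, a5.
Count: 6.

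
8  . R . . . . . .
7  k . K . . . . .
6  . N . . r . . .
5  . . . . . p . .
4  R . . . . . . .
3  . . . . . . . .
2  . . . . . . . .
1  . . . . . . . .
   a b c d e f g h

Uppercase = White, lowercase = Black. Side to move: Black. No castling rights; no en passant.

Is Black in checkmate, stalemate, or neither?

checkmate

Black to move; black king on a7.
In check: yes, from the white rook on a4.
King squares — a6: attacked by Ra4; b6: attacked by Kc7; b7: attacked by Kc7; a8: attacked by Ra4; b8: attacked by Kc7.
Legal moves for Black: none.
In check with no legal moves → checkmate.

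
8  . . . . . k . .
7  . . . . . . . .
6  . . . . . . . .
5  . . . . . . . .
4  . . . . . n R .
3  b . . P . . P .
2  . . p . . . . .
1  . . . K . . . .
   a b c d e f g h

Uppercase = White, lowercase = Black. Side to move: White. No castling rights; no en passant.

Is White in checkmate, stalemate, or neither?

White to move; white king on d1.
In check: yes, from the black pawn on c2.
Legal moves for White: Kd2, Kxc2, Ke1.
White is in check but has 3 legal moves → neither.

neither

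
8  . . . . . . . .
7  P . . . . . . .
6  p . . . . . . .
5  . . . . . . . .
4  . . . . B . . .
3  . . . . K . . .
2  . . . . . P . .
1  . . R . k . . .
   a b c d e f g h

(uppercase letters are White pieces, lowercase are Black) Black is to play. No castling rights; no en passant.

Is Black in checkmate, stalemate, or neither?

Black to move; black king on e1.
In check: yes, from the white rook on c1.
King squares — d1: attacked by Rc1; f1: attacked by Rc1; d2: attacked by Ke3; e2: attacked by Ke3; f2: attacked by Ke3.
Legal moves for Black: none.
In check with no legal moves → checkmate.

checkmate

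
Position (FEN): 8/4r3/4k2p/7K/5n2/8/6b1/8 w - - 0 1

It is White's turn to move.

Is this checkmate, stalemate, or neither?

White to move; white king on h5.
In check: yes, from the black knight on f4.
Legal moves for White: Kxh6, Kh4, Kg4.
White is in check but has 3 legal moves → neither.

neither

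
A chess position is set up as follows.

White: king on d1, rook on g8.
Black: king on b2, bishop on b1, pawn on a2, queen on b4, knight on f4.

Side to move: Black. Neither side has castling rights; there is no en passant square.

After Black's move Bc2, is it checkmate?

After Bc2: white king on d1; in check: yes, from the black bishop on c2.
King squares — c1: attacked by Kb2; e1: attacked by Qb4; c2: attacked by Kb2; d2: attacked by Qb4; e2: attacked by Nf4.
White has no legal moves → checkmate.

yes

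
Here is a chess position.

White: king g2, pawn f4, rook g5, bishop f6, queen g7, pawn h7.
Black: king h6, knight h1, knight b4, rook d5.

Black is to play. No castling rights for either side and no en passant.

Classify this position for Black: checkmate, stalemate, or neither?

Black to move; black king on h6.
In check: yes, from the white queen on g7.
King squares — g5: attacked by Pf4; h5: attacked by Rg5; g6: attacked by Rg5; g7: attacked by Rg5; h7: attacked by Qg7.
Legal moves for Black: none.
In check with no legal moves → checkmate.

checkmate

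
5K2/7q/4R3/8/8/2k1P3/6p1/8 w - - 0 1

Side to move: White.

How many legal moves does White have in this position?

White to move; king on f8.
In check: no.
Legal moves: Ke8, Re8, Re7, Rh6, Rg6, Rf6, Rd6, Rc6+, Rb6, Ra6, Re5, Re4, e4.
Count: 13.

13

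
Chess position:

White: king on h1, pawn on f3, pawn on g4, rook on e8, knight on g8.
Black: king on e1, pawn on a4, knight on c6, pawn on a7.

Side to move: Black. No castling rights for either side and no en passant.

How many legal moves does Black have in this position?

6

Black to move; king on e1.
In check: yes, from the white rook on e8.
Legal moves: Kf2, Kd2, Kf1, Kd1, Ne7, Ne5.
Count: 6.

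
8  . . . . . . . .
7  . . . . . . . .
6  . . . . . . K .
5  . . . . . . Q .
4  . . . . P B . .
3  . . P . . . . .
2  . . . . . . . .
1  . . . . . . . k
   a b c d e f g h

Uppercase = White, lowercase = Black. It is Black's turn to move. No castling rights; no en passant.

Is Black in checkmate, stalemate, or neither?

stalemate

Black to move; black king on h1.
In check: no.
King squares — g1: attacked by Qg5; g2: attacked by Qg5; h2: attacked by Bf4.
Legal moves for Black: none.
Not in check and no legal moves → stalemate.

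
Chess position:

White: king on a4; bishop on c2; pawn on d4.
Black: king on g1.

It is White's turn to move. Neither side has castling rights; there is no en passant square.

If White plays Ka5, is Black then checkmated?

no

After Ka5: black king on g1; in check: no.
Black is not in check, so this cannot be checkmate.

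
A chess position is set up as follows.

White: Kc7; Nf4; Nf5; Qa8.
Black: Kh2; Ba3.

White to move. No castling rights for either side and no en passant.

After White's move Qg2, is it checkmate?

yes

After Qg2: black king on h2; in check: yes, from the white queen on g2.
King squares — g1: attacked by Qg2; h1: attacked by Qg2; g2: attacked by Nf4; g3: attacked by Qg2; h3: attacked by Qg2.
Black has no legal moves → checkmate.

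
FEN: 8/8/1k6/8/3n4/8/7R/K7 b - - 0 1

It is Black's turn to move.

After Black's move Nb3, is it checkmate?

no

After Nb3: white king on a1; in check: yes, from the black knight on b3.
White has 3 legal replies: Kb2, Ka2, Kb1.
In check but a legal move exists → not checkmate.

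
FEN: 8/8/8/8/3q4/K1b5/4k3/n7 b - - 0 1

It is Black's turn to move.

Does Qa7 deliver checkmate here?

After Qa7: white king on a3; in check: yes, from the black queen on a7.
King squares — a2: attacked by Qa7; b2: attacked by Bc3; b3: attacked by Na1; a4: attacked by Qa7; b4: attacked by Bc3.
White has no legal moves → checkmate.

yes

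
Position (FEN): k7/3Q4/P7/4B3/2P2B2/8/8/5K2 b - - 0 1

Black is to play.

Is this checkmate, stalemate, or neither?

Black to move; black king on a8.
In check: no.
King squares — a7: attacked by Qd7; b7: attacked by Pa6; b8: attacked by Be5.
Legal moves for Black: none.
Not in check and no legal moves → stalemate.

stalemate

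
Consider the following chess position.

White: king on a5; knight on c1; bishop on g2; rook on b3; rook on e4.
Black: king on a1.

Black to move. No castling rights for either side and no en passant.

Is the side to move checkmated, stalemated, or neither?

stalemate

Black to move; black king on a1.
In check: no.
King squares — b1: attacked by Rb3; a2: attacked by Nc1; b2: attacked by Rb3.
Legal moves for Black: none.
Not in check and no legal moves → stalemate.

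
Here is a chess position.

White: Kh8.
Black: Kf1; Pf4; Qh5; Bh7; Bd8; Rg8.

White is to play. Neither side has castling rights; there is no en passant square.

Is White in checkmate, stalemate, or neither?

checkmate

White to move; white king on h8.
In check: yes, from the black rook on g8.
King squares — g7: attacked by Rg8; h7: attacked by Qh5; g8: attacked by Bh7.
Legal moves for White: none.
In check with no legal moves → checkmate.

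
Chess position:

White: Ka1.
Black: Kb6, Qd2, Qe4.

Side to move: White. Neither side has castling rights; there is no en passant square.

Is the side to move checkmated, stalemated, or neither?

stalemate

White to move; white king on a1.
In check: no.
King squares — b1: attacked by Qe4; a2: attacked by Qd2; b2: attacked by Qd2.
Legal moves for White: none.
Not in check and no legal moves → stalemate.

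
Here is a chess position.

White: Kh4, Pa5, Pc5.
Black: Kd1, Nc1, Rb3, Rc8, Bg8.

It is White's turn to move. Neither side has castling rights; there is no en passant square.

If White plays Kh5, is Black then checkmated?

After Kh5: black king on d1; in check: no.
Black is not in check, so this cannot be checkmate.

no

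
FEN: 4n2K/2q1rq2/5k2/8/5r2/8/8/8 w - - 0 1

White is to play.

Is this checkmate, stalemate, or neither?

stalemate

White to move; white king on h8.
In check: no.
King squares — g7: attacked by Kf6; h7: attacked by Qf7; g8: attacked by Qf7.
Legal moves for White: none.
Not in check and no legal moves → stalemate.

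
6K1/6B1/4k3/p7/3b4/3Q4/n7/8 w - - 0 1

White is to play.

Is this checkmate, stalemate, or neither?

neither

White to move; white king on g8.
In check: no.
Legal moves for White include: Kh8, Kf8, Kh7, Bh8, Bf8, Bh6, Bf6, Be5, Bxd4, Qh7, Qg6+, Qa6+, Qf5+, Qb5, Qe4+, Qxd4, Qc4+, Qh3+, ... (list truncated; more exist).
White has legal moves and is not in check → neither.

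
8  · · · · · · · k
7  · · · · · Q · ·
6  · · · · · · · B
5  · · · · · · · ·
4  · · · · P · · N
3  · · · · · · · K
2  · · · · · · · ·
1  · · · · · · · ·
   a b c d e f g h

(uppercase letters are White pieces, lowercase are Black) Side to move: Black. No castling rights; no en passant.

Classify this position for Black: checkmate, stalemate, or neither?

Black to move; black king on h8.
In check: no.
King squares — g7: attacked by Bh6; h7: attacked by Qf7; g8: attacked by Qf7.
Legal moves for Black: none.
Not in check and no legal moves → stalemate.

stalemate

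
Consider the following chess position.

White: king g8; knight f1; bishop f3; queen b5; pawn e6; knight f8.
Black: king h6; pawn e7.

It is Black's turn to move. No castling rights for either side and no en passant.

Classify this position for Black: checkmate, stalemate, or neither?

stalemate

Black to move; black king on h6.
In check: no.
King squares — g5: attacked by Qb5; h5: attacked by Bf3; g6: attacked by Nf8; g7: attacked by Kg8; h7: attacked by Nf8.
Legal moves for Black: none.
Not in check and no legal moves → stalemate.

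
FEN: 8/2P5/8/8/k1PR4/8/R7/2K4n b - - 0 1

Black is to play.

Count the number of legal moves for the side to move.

Black to move; king on a4.
In check: yes, from the white rook on a2.
Legal moves: Kb4, Kb3.
Count: 2.

2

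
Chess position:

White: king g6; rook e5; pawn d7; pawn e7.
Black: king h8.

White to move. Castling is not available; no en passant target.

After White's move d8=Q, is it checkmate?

After d8=Q: black king on h8; in check: yes, from the white queen on d8.
King squares — g7: attacked by Kg6; h7: attacked by Kg6; g8: attacked by Qd8.
Black has no legal moves → checkmate.

yes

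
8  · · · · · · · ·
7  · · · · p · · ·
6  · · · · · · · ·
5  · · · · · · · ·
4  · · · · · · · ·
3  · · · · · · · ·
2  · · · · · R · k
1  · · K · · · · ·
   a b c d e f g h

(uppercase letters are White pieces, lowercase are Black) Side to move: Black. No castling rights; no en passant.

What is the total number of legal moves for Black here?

4

Black to move; king on h2.
In check: yes, from the white rook on f2.
Legal moves: Kh3, Kg3, Kh1, Kg1.
Count: 4.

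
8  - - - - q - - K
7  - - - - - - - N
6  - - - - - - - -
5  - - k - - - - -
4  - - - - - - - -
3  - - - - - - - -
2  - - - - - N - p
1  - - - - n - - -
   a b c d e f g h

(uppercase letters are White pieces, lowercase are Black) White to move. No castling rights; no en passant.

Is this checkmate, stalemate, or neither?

White to move; white king on h8.
In check: yes, from the black queen on e8.
Legal moves for White: Kg7, Nf8.
White is in check but has 2 legal moves → neither.

neither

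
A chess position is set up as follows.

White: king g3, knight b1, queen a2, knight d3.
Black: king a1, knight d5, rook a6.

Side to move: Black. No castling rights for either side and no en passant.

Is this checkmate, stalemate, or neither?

neither

Black to move; black king on a1.
In check: yes, from the white queen on a2.
Legal moves for Black: Kxa2, Rxa2.
Black is in check but has 2 legal moves → neither.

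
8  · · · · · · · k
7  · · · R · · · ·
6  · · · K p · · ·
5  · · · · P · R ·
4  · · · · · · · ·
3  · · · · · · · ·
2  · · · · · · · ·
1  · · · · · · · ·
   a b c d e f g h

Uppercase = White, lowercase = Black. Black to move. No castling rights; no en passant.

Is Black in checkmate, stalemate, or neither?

Black to move; black king on h8.
In check: no.
King squares — g7: attacked by Rg5; h7: attacked by Rd7; g8: attacked by Rg5.
Legal moves for Black: none.
Not in check and no legal moves → stalemate.

stalemate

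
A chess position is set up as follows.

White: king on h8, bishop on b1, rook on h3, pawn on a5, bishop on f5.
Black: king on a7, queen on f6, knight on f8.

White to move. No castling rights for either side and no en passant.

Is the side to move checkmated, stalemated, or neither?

neither

White to move; white king on h8.
In check: yes, from the black queen on f6.
Legal moves for White: Kg8.
White is in check but has 1 legal move → neither.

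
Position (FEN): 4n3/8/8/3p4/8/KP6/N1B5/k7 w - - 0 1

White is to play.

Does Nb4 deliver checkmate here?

After Nb4: black king on a1; in check: no.
Black is not in check, so this cannot be checkmate.

no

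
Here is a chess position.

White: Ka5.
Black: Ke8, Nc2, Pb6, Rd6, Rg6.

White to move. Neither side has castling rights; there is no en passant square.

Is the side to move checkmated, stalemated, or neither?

neither

White to move; white king on a5.
In check: yes, from the black pawn on b6.
King squares — a4: available; b4: attacked by Nc2; b5: available; a6: available; b6: attacked by Rd6.
Legal moves for White: Ka6, Kb5, Ka4.
White is in check but has 3 legal moves → neither.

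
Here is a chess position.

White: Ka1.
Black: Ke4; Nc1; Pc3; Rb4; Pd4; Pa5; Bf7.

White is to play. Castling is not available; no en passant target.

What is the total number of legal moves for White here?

White to move; king on a1.
In check: no.
Legal moves: none.
Count: 0.

0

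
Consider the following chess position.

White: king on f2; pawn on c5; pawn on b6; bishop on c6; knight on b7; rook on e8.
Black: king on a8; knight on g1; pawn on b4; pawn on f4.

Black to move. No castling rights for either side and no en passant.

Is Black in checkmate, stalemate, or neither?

checkmate

Black to move; black king on a8.
In check: yes, from the white rook on e8.
King squares — a7: attacked by Pb6; b7: attacked by Bc6; b8: attacked by Re8.
Legal moves for Black: none.
In check with no legal moves → checkmate.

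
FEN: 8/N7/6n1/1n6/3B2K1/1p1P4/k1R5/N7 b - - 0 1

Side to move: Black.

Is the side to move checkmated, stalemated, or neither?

Black to move; black king on a2.
In check: yes, from the white rook on c2.
Legal moves for Black: Ka3, Kb1, bxc2, b2.
Black is in check but has 4 legal moves → neither.

neither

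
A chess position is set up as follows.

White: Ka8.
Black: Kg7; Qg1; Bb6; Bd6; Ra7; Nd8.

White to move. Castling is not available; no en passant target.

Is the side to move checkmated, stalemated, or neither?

White to move; white king on a8.
In check: yes, from the black rook on a7.
King squares — a7: attacked by Bb6; b7: attacked by Ra7; b8: attacked by Bd6.
Legal moves for White: none.
In check with no legal moves → checkmate.

checkmate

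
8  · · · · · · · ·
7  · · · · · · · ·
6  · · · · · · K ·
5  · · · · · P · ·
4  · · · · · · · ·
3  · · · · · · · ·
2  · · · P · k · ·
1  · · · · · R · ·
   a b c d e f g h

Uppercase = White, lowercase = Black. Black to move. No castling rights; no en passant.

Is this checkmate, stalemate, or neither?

neither

Black to move; black king on f2.
In check: yes, from the white rook on f1.
King squares — e1: attacked by Rf1; f1: available; g1: attacked by Rf1; e2: available; g2: available; e3: attacked by Pd2; f3: attacked by Rf1; g3: available.
Legal moves for Black: Kg3, Kg2, Ke2, Kxf1.
Black is in check but has 4 legal moves → neither.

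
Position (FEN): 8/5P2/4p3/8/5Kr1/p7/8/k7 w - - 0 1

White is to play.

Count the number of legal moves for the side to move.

4

White to move; king on f4.
In check: yes, from the black rook on g4.
Legal moves: Ke5, Kxg4, Kf3, Ke3.
Count: 4.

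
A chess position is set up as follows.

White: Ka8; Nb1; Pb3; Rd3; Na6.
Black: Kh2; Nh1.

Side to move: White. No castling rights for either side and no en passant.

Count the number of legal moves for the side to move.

White to move; king on a8.
In check: no.
Legal moves: Kb8, Kb7, Ka7, Nb8, Nc7, Nc5, Nb4, Rd8, Rd7, Rd6, Rd5, Rd4, Rh3+, Rg3, Rf3, Re3, Rc3, Rd2+, Rd1, Nc3, Na3, Nd2, b4.
Count: 23.

23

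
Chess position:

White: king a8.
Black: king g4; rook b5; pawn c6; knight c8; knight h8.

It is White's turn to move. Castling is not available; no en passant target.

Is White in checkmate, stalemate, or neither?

stalemate

White to move; white king on a8.
In check: no.
King squares — a7: attacked by Nc8; b7: attacked by Rb5; b8: attacked by Rb5.
Legal moves for White: none.
Not in check and no legal moves → stalemate.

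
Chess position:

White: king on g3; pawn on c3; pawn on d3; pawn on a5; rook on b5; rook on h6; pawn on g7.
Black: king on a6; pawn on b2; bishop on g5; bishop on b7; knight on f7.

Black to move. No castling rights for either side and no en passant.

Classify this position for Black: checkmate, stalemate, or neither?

neither

Black to move; black king on a6.
In check: yes, from the white rook on h6.
King squares — a5: attacked by Rb5; b5: available; b6: attacked by Pa5; a7: available; b7: own bishop.
Legal moves for Black: Ka7, Kxb5, Nxh6, Nd6, Bc6, Bxh6, Bf6.
Black is in check but has 7 legal moves → neither.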